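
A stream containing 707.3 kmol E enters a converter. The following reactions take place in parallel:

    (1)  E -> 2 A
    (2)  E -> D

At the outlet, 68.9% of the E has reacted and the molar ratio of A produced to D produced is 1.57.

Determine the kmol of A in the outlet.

429 kmol

Conversion of E: E consumed = 0.689 × 707.3 = 487.3 kmol = 1ξ₁ + 1ξ₂.
Selectivity: 2ξ₁ / (1ξ₂) = 1.57 → ξ₁ = 0.785 ξ₂.
Substitute: (1·0.785 + 1) ξ₂ = 487.3 → ξ₂ = 273 kmol, ξ₁ = 214.3 kmol.
Outlet amounts (n = n₀ + Σ ν·ξ):
  E: 707.3 − 1(214.3) − 1(273) = 220
  A: 0 + 2(214.3) = 428.6
  D: 0 + 1(273) = 273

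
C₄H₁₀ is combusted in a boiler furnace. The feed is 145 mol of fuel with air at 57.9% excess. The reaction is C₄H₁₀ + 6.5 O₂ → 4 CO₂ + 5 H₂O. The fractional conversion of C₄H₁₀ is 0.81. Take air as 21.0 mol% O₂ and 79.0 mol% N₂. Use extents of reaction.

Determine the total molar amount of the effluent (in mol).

7410 mol

Stoichiometric O₂ = 6.5 × 145 = 942.5 mol; O₂ fed = 942.5 × 1.579 = 1488 mol.
N₂ fed = 1488 × 79/21 = 5598 mol.
Fuel reacted = 0.81 × 145 → ξ = 117.5 mol.
Outlet (n = n₀ + ν ξ):
  C₄H₁₀: 145 − 1(117.5) = 27.55
  O₂: 1488 − 6.5(117.5) = 724.8
  N₂: 5598 (inert)
  CO₂: 0 + 4(117.5) = 469.8
  H₂O: 0 + 5(117.5) = 587.2
Total out = 27.55 + 724.8 + 5598 + 469.8 + 587.2 = 7408 mol.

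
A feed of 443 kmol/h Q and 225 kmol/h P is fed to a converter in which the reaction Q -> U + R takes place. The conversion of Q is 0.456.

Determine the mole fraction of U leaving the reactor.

0.232

Q reacted = 0.456 × 443 = 202 kmol/h; ν_Q = −1, so ξ = 202/1 = 202 kmol/h.
Outlet amounts (n = n₀ + ν ξ):
  Q: 443 − 1(202) = 241
  U: 0 + 1(202) = 202
  R: 0 + 1(202) = 202
  P: 225 (inert)
Total out = 870 kmol/h; y_U = 202 / 870 = 0.2322.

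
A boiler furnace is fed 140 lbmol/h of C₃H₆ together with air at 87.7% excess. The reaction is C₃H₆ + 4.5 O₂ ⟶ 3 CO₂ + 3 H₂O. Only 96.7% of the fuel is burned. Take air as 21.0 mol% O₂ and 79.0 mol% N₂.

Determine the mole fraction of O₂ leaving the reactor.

0.0982

Stoichiometric O₂ = 4.5 × 140 = 630 lbmol/h; O₂ fed = 630 × 1.877 = 1183 lbmol/h.
N₂ fed = 1183 × 79/21 = 4448 lbmol/h.
Fuel reacted = 0.967 × 140 → ξ = 135.4 lbmol/h.
Outlet (n = n₀ + ν ξ):
  C₃H₆: 140 − 1(135.4) = 4.62
  O₂: 1183 − 4.5(135.4) = 573.3
  N₂: 4448 (inert)
  CO₂: 0 + 3(135.4) = 406.1
  H₂O: 0 + 3(135.4) = 406.1
Total out = 5839 lbmol/h; y_O₂ = 573.3 / 5839 = 0.09819.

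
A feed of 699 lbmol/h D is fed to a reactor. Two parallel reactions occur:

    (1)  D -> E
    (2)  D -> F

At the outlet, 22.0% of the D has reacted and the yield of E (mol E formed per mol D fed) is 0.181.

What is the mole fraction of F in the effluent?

0.039

Yield of E: 1ξ₁ / 699 = 0.181 → ξ₁ = 126.5 lbmol/h.
Conversion of D: 1ξ₁ + 1ξ₂ = 0.22 × 699 = 153.8 → ξ₂ = 27.26 lbmol/h.
Outlet amounts (n = n₀ + Σ ν·ξ):
  D: 699 − 1(126.5) − 1(27.26) = 545.2
  E: 0 + 1(126.5) = 126.5
  F: 0 + 1(27.26) = 27.26
Total out = 699 lbmol/h; y_F = 27.26 / 699 = 0.039.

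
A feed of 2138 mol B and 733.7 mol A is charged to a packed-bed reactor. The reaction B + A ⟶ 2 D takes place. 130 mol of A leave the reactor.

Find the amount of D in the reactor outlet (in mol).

For A: n = n₀ − 1ξ → 130 = 733.7 − 1ξ, giving ξ = 603.7 mol.
Outlet amounts (n = n₀ + ν ξ):
  B: 2138 − 1(603.7) = 1534
  A: 733.7 − 1(603.7) = 130
  D: 0 + 2(603.7) = 1207

1210 mol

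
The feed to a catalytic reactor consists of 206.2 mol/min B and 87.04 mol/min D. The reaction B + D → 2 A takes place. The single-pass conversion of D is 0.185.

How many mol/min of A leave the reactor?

32.2 mol/min

D reacted = 0.185 × 87.04 = 16.1 mol/min; ν_D = −1, so ξ = 16.1/1 = 16.1 mol/min.
Outlet amounts (n = n₀ + ν ξ):
  B: 206.2 − 1(16.1) = 190.1
  D: 87.04 − 1(16.1) = 70.94
  A: 0 + 2(16.1) = 32.2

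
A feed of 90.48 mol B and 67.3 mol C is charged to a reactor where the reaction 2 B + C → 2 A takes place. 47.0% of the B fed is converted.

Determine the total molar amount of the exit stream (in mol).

B reacted = 0.47 × 90.48 = 42.53 mol; ν_B = −2, so ξ = 42.53/2 = 21.26 mol.
Outlet amounts (n = n₀ + ν ξ):
  B: 90.48 − 2(21.26) = 47.95
  C: 67.3 − 1(21.26) = 46.04
  A: 0 + 2(21.26) = 42.53
Total out = 47.95 + 46.04 + 42.53 = 136.5 mol.

137 mol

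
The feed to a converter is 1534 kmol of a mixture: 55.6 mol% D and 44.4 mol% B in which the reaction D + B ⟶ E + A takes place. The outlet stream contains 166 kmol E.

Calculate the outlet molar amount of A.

166 kmol

For E: n = n₀ + 1ξ → 166 = 0 + 1ξ, giving ξ = 166 kmol.
Outlet amounts (n = n₀ + ν ξ):
  D: 852.9 − 1(166) = 686.9
  B: 681.1 − 1(166) = 515.1
  E: 0 + 1(166) = 166
  A: 0 + 1(166) = 166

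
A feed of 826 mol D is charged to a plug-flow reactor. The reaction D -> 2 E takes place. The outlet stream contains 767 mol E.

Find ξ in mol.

For E: n = n₀ + 2ξ → 767 = 0 + 2ξ, giving ξ = 383.5 mol.
Outlet amounts (n = n₀ + ν ξ):
  D: 826 − 1(383.5) = 442.5
  E: 0 + 2(383.5) = 767

ξ = 384 mol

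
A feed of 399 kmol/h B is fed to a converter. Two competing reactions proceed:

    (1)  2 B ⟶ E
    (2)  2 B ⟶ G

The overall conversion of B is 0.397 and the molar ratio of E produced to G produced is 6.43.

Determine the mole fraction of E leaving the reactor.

Conversion of B: B consumed = 0.397 × 399 = 158.4 kmol/h = 2ξ₁ + 2ξ₂.
Selectivity: 1ξ₁ / (1ξ₂) = 6.43 → ξ₁ = 6.43 ξ₂.
Substitute: (2·6.43 + 2) ξ₂ = 158.4 → ξ₂ = 10.66 kmol/h, ξ₁ = 68.54 kmol/h.
Outlet amounts (n = n₀ + Σ ν·ξ):
  B: 399 − 2(68.54) − 2(10.66) = 240.6
  E: 0 + 1(68.54) = 68.54
  G: 0 + 1(10.66) = 10.66
Total out = 319.8 kmol/h; y_E = 68.54 / 319.8 = 0.2143.

0.214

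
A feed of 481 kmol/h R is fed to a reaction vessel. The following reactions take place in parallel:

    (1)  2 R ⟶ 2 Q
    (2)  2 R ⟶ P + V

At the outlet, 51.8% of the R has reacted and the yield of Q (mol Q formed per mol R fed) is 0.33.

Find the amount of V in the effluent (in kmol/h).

45.2 kmol/h

Yield of Q: 2ξ₁ / 481 = 0.33 → ξ₁ = 79.37 kmol/h.
Conversion of R: 2ξ₁ + 2ξ₂ = 0.518 × 481 = 249.2 → ξ₂ = 45.21 kmol/h.
Outlet amounts (n = n₀ + Σ ν·ξ):
  R: 481 − 2(79.37) − 2(45.21) = 231.8
  Q: 0 + 2(79.37) = 158.7
  P: 0 + 1(45.21) = 45.21
  V: 0 + 1(45.21) = 45.21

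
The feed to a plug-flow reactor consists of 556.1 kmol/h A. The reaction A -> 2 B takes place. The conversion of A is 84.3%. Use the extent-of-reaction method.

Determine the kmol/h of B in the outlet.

938 kmol/h

A reacted = 0.843 × 556.1 = 468.8 kmol/h; ν_A = −1, so ξ = 468.8/1 = 468.8 kmol/h.
Outlet amounts (n = n₀ + ν ξ):
  A: 556.1 − 1(468.8) = 87.31
  B: 0 + 2(468.8) = 937.6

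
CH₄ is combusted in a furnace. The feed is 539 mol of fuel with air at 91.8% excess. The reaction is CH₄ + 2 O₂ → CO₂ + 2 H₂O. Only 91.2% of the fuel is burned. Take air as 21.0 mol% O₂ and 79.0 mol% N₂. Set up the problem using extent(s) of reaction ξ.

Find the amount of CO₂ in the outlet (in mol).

Stoichiometric O₂ = 2 × 539 = 1078 mol; O₂ fed = 1078 × 1.918 = 2068 mol.
N₂ fed = 2068 × 79/21 = 7778 mol.
Fuel reacted = 0.912 × 539 → ξ = 491.6 mol.
Outlet (n = n₀ + ν ξ):
  CH₄: 539 − 1(491.6) = 47.43
  O₂: 2068 − 2(491.6) = 1084
  N₂: 7778 (inert)
  CO₂: 0 + 1(491.6) = 491.6
  H₂O: 0 + 2(491.6) = 983.1

492 mol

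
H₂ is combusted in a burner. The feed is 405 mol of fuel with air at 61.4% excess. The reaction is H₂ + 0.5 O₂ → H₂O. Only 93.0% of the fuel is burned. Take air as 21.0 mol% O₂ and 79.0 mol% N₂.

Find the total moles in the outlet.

1770 mol

Stoichiometric O₂ = 0.5 × 405 = 202.5 mol; O₂ fed = 202.5 × 1.614 = 326.8 mol.
N₂ fed = 326.8 × 79/21 = 1230 mol.
Fuel reacted = 0.93 × 405 → ξ = 376.7 mol.
Outlet (n = n₀ + ν ξ):
  H₂: 405 − 1(376.7) = 28.35
  O₂: 326.8 − 0.5(376.7) = 138.5
  N₂: 1230 (inert)
  H₂O: 0 + 1(376.7) = 376.7
Total out = 28.35 + 138.5 + 1230 + 376.7 = 1773 mol.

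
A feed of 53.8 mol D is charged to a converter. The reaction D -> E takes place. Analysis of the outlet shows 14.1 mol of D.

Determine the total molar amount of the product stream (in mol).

For D: n = n₀ − 1ξ → 14.1 = 53.8 − 1ξ, giving ξ = 39.7 mol.
Outlet amounts (n = n₀ + ν ξ):
  D: 53.8 − 1(39.7) = 14.1
  E: 0 + 1(39.7) = 39.7
Total out = 14.1 + 39.7 = 53.8 mol.

53.8 mol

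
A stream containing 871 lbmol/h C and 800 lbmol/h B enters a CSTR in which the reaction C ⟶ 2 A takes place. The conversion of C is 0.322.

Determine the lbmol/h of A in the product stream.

561 lbmol/h

C reacted = 0.322 × 871 = 280.5 lbmol/h; ν_C = −1, so ξ = 280.5/1 = 280.5 lbmol/h.
Outlet amounts (n = n₀ + ν ξ):
  C: 871 − 1(280.5) = 590.5
  A: 0 + 2(280.5) = 560.9
  B: 800 (inert)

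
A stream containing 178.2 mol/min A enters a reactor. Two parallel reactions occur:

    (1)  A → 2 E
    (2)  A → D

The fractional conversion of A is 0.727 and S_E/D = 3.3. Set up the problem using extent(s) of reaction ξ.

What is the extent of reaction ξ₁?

ξ₁ = 80.7 mol/min

Conversion of A: A consumed = 0.727 × 178.2 = 129.6 mol/min = 1ξ₁ + 1ξ₂.
Selectivity: 2ξ₁ / (1ξ₂) = 3.3 → ξ₁ = 1.65 ξ₂.
Substitute: (1·1.65 + 1) ξ₂ = 129.6 → ξ₂ = 48.89 mol/min, ξ₁ = 80.66 mol/min.
Outlet amounts (n = n₀ + Σ ν·ξ):
  A: 178.2 − 1(80.66) − 1(48.89) = 48.65
  E: 0 + 2(80.66) = 161.3
  D: 0 + 1(48.89) = 48.89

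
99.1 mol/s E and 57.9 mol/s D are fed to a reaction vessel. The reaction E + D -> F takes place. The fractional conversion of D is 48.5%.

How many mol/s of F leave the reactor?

D reacted = 0.485 × 57.9 = 28.08 mol/s; ν_D = −1, so ξ = 28.08/1 = 28.08 mol/s.
Outlet amounts (n = n₀ + ν ξ):
  E: 99.1 − 1(28.08) = 71.02
  D: 57.9 − 1(28.08) = 29.82
  F: 0 + 1(28.08) = 28.08

28.1 mol/s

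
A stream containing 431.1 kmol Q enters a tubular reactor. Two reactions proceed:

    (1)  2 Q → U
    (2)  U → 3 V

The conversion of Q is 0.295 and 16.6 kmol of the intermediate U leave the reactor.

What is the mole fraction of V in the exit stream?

0.305

Conversion of Q: Q consumed = 2ξ₁ = 0.295 × 431.1 → ξ₁ = 63.59 kmol.
U balance: n_U = 0 + 1ξ₁ − 1ξ₂ = 16.6 → ξ₂ = (1·63.59 − 16.6)/1 = 46.99 kmol.
Outlet amounts (n = n₀ + Σ ν·ξ):
  Q: 431.1 − 2(63.59) = 303.9
  U: 0 + 1(63.59) − 1(46.99) = 16.6
  V: 0 + 3(46.99) = 141
Total out = 461.5 kmol; y_V = 141 / 461.5 = 0.3055.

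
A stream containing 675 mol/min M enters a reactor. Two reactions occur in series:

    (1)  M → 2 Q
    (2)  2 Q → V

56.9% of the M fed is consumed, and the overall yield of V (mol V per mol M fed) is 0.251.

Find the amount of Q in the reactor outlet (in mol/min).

Conversion of M: M consumed = 1ξ₁ = 0.569 × 675 → ξ₁ = 384.1 mol/min.
Yield of V: 1ξ₂ / 675 = 0.251 → ξ₂ = 169.4 mol/min.
Outlet amounts (n = n₀ + Σ ν·ξ):
  M: 675 − 1(384.1) = 290.9
  Q: 0 + 2(384.1) − 2(169.4) = 429.3
  V: 0 + 1(169.4) = 169.4

429 mol/min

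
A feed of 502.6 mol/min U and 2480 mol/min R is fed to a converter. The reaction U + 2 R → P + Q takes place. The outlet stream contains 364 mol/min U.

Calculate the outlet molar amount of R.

2200 mol/min

For U: n = n₀ − 1ξ → 364 = 502.6 − 1ξ, giving ξ = 138.6 mol/min.
Outlet amounts (n = n₀ + ν ξ):
  U: 502.6 − 1(138.6) = 364
  R: 2480 − 2(138.6) = 2203
  P: 0 + 1(138.6) = 138.6
  Q: 0 + 1(138.6) = 138.6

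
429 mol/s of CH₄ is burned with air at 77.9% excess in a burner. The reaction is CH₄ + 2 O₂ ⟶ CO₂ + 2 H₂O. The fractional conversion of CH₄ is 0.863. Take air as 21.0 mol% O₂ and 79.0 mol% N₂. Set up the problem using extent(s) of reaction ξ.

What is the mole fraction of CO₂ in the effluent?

0.0481

Stoichiometric O₂ = 2 × 429 = 858 mol/s; O₂ fed = 858 × 1.779 = 1526 mol/s.
N₂ fed = 1526 × 79/21 = 5742 mol/s.
Fuel reacted = 0.863 × 429 → ξ = 370.2 mol/s.
Outlet (n = n₀ + ν ξ):
  CH₄: 429 − 1(370.2) = 58.77
  O₂: 1526 − 2(370.2) = 785.9
  N₂: 5742 (inert)
  CO₂: 0 + 1(370.2) = 370.2
  H₂O: 0 + 2(370.2) = 740.5
Total out = 7697 mol/s; y_CO₂ = 370.2 / 7697 = 0.0481.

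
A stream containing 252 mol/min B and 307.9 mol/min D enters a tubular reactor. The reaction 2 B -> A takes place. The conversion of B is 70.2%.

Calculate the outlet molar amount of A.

B reacted = 0.702 × 252 = 176.9 mol/min; ν_B = −2, so ξ = 176.9/2 = 88.45 mol/min.
Outlet amounts (n = n₀ + ν ξ):
  B: 252 − 2(88.45) = 75.1
  A: 0 + 1(88.45) = 88.45
  D: 307.9 (inert)

88.5 mol/min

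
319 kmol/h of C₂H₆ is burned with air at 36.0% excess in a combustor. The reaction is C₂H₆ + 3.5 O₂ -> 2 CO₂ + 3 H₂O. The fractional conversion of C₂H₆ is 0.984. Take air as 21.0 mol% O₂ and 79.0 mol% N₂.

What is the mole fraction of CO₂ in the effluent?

0.0815

Stoichiometric O₂ = 3.5 × 319 = 1116 kmol/h; O₂ fed = 1116 × 1.360 = 1518 kmol/h.
N₂ fed = 1518 × 79/21 = 5712 kmol/h.
Fuel reacted = 0.984 × 319 → ξ = 313.9 kmol/h.
Outlet (n = n₀ + ν ξ):
  C₂H₆: 319 − 1(313.9) = 5.104
  O₂: 1518 − 3.5(313.9) = 419.8
  N₂: 5712 (inert)
  CO₂: 0 + 2(313.9) = 627.8
  H₂O: 0 + 3(313.9) = 941.7
Total out = 7707 kmol/h; y_CO₂ = 627.8 / 7707 = 0.08146.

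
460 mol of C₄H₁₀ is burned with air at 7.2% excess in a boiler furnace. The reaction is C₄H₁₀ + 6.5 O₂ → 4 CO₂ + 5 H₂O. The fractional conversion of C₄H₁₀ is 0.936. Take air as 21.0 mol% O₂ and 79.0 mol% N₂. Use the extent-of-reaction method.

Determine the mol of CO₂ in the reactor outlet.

1720 mol

Stoichiometric O₂ = 6.5 × 460 = 2990 mol; O₂ fed = 2990 × 1.072 = 3205 mol.
N₂ fed = 3205 × 79/21 = 12060 mol.
Fuel reacted = 0.936 × 460 → ξ = 430.6 mol.
Outlet (n = n₀ + ν ξ):
  C₄H₁₀: 460 − 1(430.6) = 29.44
  O₂: 3205 − 6.5(430.6) = 406.6
  N₂: 12060 (inert)
  CO₂: 0 + 4(430.6) = 1722
  H₂O: 0 + 5(430.6) = 2153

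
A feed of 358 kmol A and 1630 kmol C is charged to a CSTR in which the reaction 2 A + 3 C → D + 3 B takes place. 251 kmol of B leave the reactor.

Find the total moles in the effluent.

For B: n = n₀ + 3ξ → 251 = 0 + 3ξ, giving ξ = 83.67 kmol.
Outlet amounts (n = n₀ + ν ξ):
  A: 358 − 2(83.67) = 190.7
  C: 1630 − 3(83.67) = 1379
  D: 0 + 1(83.67) = 83.67
  B: 0 + 3(83.67) = 251
Total out = 190.7 + 1379 + 83.67 + 251 = 1904 kmol.

1900 kmol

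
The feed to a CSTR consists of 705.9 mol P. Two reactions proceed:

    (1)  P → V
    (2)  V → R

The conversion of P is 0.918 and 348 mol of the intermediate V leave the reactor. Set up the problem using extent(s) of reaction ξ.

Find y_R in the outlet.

Conversion of P: P consumed = 1ξ₁ = 0.918 × 705.9 → ξ₁ = 648 mol.
V balance: n_V = 0 + 1ξ₁ − 1ξ₂ = 348 → ξ₂ = (1·648 − 348)/1 = 300 mol.
Outlet amounts (n = n₀ + Σ ν·ξ):
  P: 705.9 − 1(648) = 57.88
  V: 0 + 1(648) − 1(300) = 348
  R: 0 + 1(300) = 300
Total out = 705.9 mol; y_R = 300 / 705.9 = 0.425.

0.425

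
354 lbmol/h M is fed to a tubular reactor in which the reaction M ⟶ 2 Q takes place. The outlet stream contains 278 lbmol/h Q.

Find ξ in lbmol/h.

For Q: n = n₀ + 2ξ → 278 = 0 + 2ξ, giving ξ = 139 lbmol/h.
Outlet amounts (n = n₀ + ν ξ):
  M: 354 − 1(139) = 215
  Q: 0 + 2(139) = 278

ξ = 139 lbmol/h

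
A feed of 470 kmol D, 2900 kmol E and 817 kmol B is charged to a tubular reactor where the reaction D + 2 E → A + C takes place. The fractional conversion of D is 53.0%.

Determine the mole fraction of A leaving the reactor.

D reacted = 0.53 × 470 = 249.1 kmol; ν_D = −1, so ξ = 249.1/1 = 249.1 kmol.
Outlet amounts (n = n₀ + ν ξ):
  D: 470 − 1(249.1) = 220.9
  E: 2900 − 2(249.1) = 2402
  A: 0 + 1(249.1) = 249.1
  C: 0 + 1(249.1) = 249.1
  B: 817 (inert)
Total out = 3938 kmol; y_A = 249.1 / 3938 = 0.06326.

0.0633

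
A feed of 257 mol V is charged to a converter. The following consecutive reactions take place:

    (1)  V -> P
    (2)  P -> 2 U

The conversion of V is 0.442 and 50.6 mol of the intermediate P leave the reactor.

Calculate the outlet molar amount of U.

Conversion of V: V consumed = 1ξ₁ = 0.442 × 257 → ξ₁ = 113.6 mol.
P balance: n_P = 0 + 1ξ₁ − 1ξ₂ = 50.6 → ξ₂ = (1·113.6 − 50.6)/1 = 62.99 mol.
Outlet amounts (n = n₀ + Σ ν·ξ):
  V: 257 − 1(113.6) = 143.4
  P: 0 + 1(113.6) − 1(62.99) = 50.6
  U: 0 + 2(62.99) = 126

126 mol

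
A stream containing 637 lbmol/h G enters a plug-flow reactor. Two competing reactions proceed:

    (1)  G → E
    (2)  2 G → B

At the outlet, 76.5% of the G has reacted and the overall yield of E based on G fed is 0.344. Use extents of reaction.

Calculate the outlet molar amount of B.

134 lbmol/h

Yield of E: 1ξ₁ / 637 = 0.344 → ξ₁ = 219.1 lbmol/h.
Conversion of G: 1ξ₁ + 2ξ₂ = 0.765 × 637 = 487.3 → ξ₂ = 134.1 lbmol/h.
Outlet amounts (n = n₀ + Σ ν·ξ):
  G: 637 − 1(219.1) − 2(134.1) = 149.7
  E: 0 + 1(219.1) = 219.1
  B: 0 + 1(134.1) = 134.1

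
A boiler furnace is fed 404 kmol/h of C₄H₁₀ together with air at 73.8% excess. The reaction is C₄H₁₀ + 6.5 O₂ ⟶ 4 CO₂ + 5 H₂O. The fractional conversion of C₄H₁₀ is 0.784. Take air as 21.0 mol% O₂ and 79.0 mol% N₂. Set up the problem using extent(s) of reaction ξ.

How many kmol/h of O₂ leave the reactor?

Stoichiometric O₂ = 6.5 × 404 = 2626 kmol/h; O₂ fed = 2626 × 1.738 = 4564 kmol/h.
N₂ fed = 4564 × 79/21 = 17170 kmol/h.
Fuel reacted = 0.784 × 404 → ξ = 316.7 kmol/h.
Outlet (n = n₀ + ν ξ):
  C₄H₁₀: 404 − 1(316.7) = 87.26
  O₂: 4564 − 6.5(316.7) = 2505
  N₂: 17170 (inert)
  CO₂: 0 + 4(316.7) = 1267
  H₂O: 0 + 5(316.7) = 1584

2510 kmol/h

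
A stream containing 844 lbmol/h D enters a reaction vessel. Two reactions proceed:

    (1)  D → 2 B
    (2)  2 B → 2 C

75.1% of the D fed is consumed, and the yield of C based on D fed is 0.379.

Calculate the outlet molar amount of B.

948 lbmol/h

Conversion of D: D consumed = 1ξ₁ = 0.751 × 844 → ξ₁ = 633.8 lbmol/h.
Yield of C: 2ξ₂ / 844 = 0.379 → ξ₂ = 159.9 lbmol/h.
Outlet amounts (n = n₀ + Σ ν·ξ):
  D: 844 − 1(633.8) = 210.2
  B: 0 + 2(633.8) − 2(159.9) = 947.8
  C: 0 + 2(159.9) = 319.9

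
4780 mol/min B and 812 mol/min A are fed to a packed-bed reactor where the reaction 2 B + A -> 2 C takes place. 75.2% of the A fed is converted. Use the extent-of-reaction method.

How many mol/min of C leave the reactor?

A reacted = 0.752 × 812 = 610.6 mol/min; ν_A = −1, so ξ = 610.6/1 = 610.6 mol/min.
Outlet amounts (n = n₀ + ν ξ):
  B: 4780 − 2(610.6) = 3559
  A: 812 − 1(610.6) = 201.4
  C: 0 + 2(610.6) = 1221

1220 mol/min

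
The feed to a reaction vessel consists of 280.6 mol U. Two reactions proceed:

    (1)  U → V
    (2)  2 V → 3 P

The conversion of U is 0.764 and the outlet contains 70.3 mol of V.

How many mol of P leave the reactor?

Conversion of U: U consumed = 1ξ₁ = 0.764 × 280.6 → ξ₁ = 214.4 mol.
V balance: n_V = 0 + 1ξ₁ − 2ξ₂ = 70.3 → ξ₂ = (1·214.4 − 70.3)/2 = 72.04 mol.
Outlet amounts (n = n₀ + Σ ν·ξ):
  U: 280.6 − 1(214.4) = 66.22
  V: 0 + 1(214.4) − 2(72.04) = 70.3
  P: 0 + 3(72.04) = 216.1

216 mol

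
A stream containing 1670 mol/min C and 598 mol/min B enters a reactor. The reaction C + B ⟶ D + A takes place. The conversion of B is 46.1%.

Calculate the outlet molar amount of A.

B reacted = 0.461 × 598 = 275.7 mol/min; ν_B = −1, so ξ = 275.7/1 = 275.7 mol/min.
Outlet amounts (n = n₀ + ν ξ):
  C: 1670 − 1(275.7) = 1394
  B: 598 − 1(275.7) = 322.3
  D: 0 + 1(275.7) = 275.7
  A: 0 + 1(275.7) = 275.7

276 mol/min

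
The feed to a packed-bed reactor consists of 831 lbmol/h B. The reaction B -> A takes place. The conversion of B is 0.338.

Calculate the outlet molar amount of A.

B reacted = 0.338 × 831 = 280.9 lbmol/h; ν_B = −1, so ξ = 280.9/1 = 280.9 lbmol/h.
Outlet amounts (n = n₀ + ν ξ):
  B: 831 − 1(280.9) = 550.1
  A: 0 + 1(280.9) = 280.9

281 lbmol/h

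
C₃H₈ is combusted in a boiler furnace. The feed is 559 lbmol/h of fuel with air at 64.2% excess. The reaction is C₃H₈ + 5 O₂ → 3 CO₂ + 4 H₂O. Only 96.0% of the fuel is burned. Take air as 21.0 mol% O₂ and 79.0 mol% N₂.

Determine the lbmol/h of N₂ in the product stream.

17300 lbmol/h

Stoichiometric O₂ = 5 × 559 = 2795 lbmol/h; O₂ fed = 2795 × 1.642 = 4589 lbmol/h.
N₂ fed = 4589 × 79/21 = 17260 lbmol/h.
Fuel reacted = 0.96 × 559 → ξ = 536.6 lbmol/h.
Outlet (n = n₀ + ν ξ):
  C₃H₈: 559 − 1(536.6) = 22.36
  O₂: 4589 − 5(536.6) = 1906
  N₂: 17260 (inert)
  CO₂: 0 + 3(536.6) = 1610
  H₂O: 0 + 4(536.6) = 2147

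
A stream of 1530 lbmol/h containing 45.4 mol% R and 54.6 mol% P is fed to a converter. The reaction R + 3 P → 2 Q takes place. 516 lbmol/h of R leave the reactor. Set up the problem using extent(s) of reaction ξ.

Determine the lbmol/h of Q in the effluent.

357 lbmol/h

For R: n = n₀ − 1ξ → 516 = 694.6 − 1ξ, giving ξ = 178.6 lbmol/h.
Outlet amounts (n = n₀ + ν ξ):
  R: 694.6 − 1(178.6) = 516
  P: 835.4 − 3(178.6) = 299.5
  Q: 0 + 2(178.6) = 357.2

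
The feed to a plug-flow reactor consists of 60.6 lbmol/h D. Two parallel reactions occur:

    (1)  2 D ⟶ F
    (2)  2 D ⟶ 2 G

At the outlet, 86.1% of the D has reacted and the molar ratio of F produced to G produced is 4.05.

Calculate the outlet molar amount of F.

23.2 lbmol/h

Conversion of D: D consumed = 0.861 × 60.6 = 52.18 lbmol/h = 2ξ₁ + 2ξ₂.
Selectivity: 1ξ₁ / (2ξ₂) = 4.05 → ξ₁ = 8.1 ξ₂.
Substitute: (2·8.1 + 2) ξ₂ = 52.18 → ξ₂ = 2.867 lbmol/h, ξ₁ = 23.22 lbmol/h.
Outlet amounts (n = n₀ + Σ ν·ξ):
  D: 60.6 − 2(23.22) − 2(2.867) = 8.423
  F: 0 + 1(23.22) = 23.22
  G: 0 + 2(2.867) = 5.734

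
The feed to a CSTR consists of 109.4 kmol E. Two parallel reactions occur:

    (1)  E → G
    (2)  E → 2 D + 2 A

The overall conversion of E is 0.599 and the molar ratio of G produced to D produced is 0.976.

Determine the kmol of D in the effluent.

44.4 kmol

Conversion of E: E consumed = 0.599 × 109.4 = 65.53 kmol = 1ξ₁ + 1ξ₂.
Selectivity: 1ξ₁ / (2ξ₂) = 0.976 → ξ₁ = 1.952 ξ₂.
Substitute: (1·1.952 + 1) ξ₂ = 65.53 → ξ₂ = 22.2 kmol, ξ₁ = 43.33 kmol.
Outlet amounts (n = n₀ + Σ ν·ξ):
  E: 109.4 − 1(43.33) − 1(22.2) = 43.87
  G: 0 + 1(43.33) = 43.33
  D: 0 + 2(22.2) = 44.4
  A: 0 + 2(22.2) = 44.4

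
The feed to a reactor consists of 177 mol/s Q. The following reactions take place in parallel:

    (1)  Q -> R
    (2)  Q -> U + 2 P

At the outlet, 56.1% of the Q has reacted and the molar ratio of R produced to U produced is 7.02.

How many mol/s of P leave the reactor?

Conversion of Q: Q consumed = 0.561 × 177 = 99.3 mol/s = 1ξ₁ + 1ξ₂.
Selectivity: 1ξ₁ / (1ξ₂) = 7.02 → ξ₁ = 7.02 ξ₂.
Substitute: (1·7.02 + 1) ξ₂ = 99.3 → ξ₂ = 12.38 mol/s, ξ₁ = 86.92 mol/s.
Outlet amounts (n = n₀ + Σ ν·ξ):
  Q: 177 − 1(86.92) − 1(12.38) = 77.7
  R: 0 + 1(86.92) = 86.92
  U: 0 + 1(12.38) = 12.38
  P: 0 + 2(12.38) = 24.76

24.8 mol/s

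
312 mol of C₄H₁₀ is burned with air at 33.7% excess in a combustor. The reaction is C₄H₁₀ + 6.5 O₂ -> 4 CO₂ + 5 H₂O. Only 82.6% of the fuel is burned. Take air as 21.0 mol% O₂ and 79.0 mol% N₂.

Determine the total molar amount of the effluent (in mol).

Stoichiometric O₂ = 6.5 × 312 = 2028 mol; O₂ fed = 2028 × 1.337 = 2711 mol.
N₂ fed = 2711 × 79/21 = 10200 mol.
Fuel reacted = 0.826 × 312 → ξ = 257.7 mol.
Outlet (n = n₀ + ν ξ):
  C₄H₁₀: 312 − 1(257.7) = 54.29
  O₂: 2711 − 6.5(257.7) = 1036
  N₂: 10200 (inert)
  CO₂: 0 + 4(257.7) = 1031
  H₂O: 0 + 5(257.7) = 1289
Total out = 54.29 + 1036 + 10200 + 1031 + 1289 = 13610 mol.

13600 mol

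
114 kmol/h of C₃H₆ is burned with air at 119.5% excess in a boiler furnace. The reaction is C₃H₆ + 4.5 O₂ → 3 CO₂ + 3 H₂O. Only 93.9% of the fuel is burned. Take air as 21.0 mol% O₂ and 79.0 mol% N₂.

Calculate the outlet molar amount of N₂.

4240 kmol/h

Stoichiometric O₂ = 4.5 × 114 = 513 kmol/h; O₂ fed = 513 × 2.195 = 1126 kmol/h.
N₂ fed = 1126 × 79/21 = 4236 kmol/h.
Fuel reacted = 0.939 × 114 → ξ = 107 kmol/h.
Outlet (n = n₀ + ν ξ):
  C₃H₆: 114 − 1(107) = 6.954
  O₂: 1126 − 4.5(107) = 644.3
  N₂: 4236 (inert)
  CO₂: 0 + 3(107) = 321.1
  H₂O: 0 + 3(107) = 321.1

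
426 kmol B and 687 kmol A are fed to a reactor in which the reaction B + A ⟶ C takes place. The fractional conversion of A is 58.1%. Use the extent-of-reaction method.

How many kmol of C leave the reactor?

A reacted = 0.581 × 687 = 399.1 kmol; ν_A = −1, so ξ = 399.1/1 = 399.1 kmol.
Outlet amounts (n = n₀ + ν ξ):
  B: 426 − 1(399.1) = 26.85
  A: 687 − 1(399.1) = 287.9
  C: 0 + 1(399.1) = 399.1

399 kmol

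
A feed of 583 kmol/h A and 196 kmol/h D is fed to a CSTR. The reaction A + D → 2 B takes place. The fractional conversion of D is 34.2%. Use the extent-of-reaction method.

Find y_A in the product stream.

0.662

D reacted = 0.342 × 196 = 67.03 kmol/h; ν_D = −1, so ξ = 67.03/1 = 67.03 kmol/h.
Outlet amounts (n = n₀ + ν ξ):
  A: 583 − 1(67.03) = 516
  D: 196 − 1(67.03) = 129
  B: 0 + 2(67.03) = 134.1
Total out = 779 kmol/h; y_A = 516 / 779 = 0.6623.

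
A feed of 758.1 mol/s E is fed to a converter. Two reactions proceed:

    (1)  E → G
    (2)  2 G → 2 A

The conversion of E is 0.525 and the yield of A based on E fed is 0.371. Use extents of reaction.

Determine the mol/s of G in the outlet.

117 mol/s

Conversion of E: E consumed = 1ξ₁ = 0.525 × 758.1 → ξ₁ = 398 mol/s.
Yield of A: 2ξ₂ / 758.1 = 0.371 → ξ₂ = 140.6 mol/s.
Outlet amounts (n = n₀ + Σ ν·ξ):
  E: 758.1 − 1(398) = 360.1
  G: 0 + 1(398) − 2(140.6) = 116.7
  A: 0 + 2(140.6) = 281.3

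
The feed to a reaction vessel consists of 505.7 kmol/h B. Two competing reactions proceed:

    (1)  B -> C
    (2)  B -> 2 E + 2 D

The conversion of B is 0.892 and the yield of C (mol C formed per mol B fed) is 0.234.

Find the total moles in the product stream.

1500 kmol/h

Yield of C: 1ξ₁ / 505.7 = 0.234 → ξ₁ = 118.3 kmol/h.
Conversion of B: 1ξ₁ + 1ξ₂ = 0.892 × 505.7 = 451.1 → ξ₂ = 332.8 kmol/h.
Outlet amounts (n = n₀ + Σ ν·ξ):
  B: 505.7 − 1(118.3) − 1(332.8) = 54.62
  C: 0 + 1(118.3) = 118.3
  E: 0 + 2(332.8) = 665.5
  D: 0 + 2(332.8) = 665.5
Total out = 54.62 + 118.3 + 665.5 + 665.5 = 1504 kmol/h.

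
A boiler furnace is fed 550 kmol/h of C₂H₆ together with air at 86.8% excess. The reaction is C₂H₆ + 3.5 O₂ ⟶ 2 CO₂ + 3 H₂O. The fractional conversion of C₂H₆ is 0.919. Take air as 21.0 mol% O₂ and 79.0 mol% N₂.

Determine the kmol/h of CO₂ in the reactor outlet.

1010 kmol/h

Stoichiometric O₂ = 3.5 × 550 = 1925 kmol/h; O₂ fed = 1925 × 1.868 = 3596 kmol/h.
N₂ fed = 3596 × 79/21 = 13530 kmol/h.
Fuel reacted = 0.919 × 550 → ξ = 505.5 kmol/h.
Outlet (n = n₀ + ν ξ):
  C₂H₆: 550 − 1(505.5) = 44.55
  O₂: 3596 − 3.5(505.5) = 1827
  N₂: 13530 (inert)
  CO₂: 0 + 2(505.5) = 1011
  H₂O: 0 + 3(505.5) = 1516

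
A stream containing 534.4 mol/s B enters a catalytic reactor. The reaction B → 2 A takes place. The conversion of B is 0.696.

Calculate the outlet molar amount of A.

B reacted = 0.696 × 534.4 = 371.9 mol/s; ν_B = −1, so ξ = 371.9/1 = 371.9 mol/s.
Outlet amounts (n = n₀ + ν ξ):
  B: 534.4 − 1(371.9) = 162.5
  A: 0 + 2(371.9) = 743.9

744 mol/s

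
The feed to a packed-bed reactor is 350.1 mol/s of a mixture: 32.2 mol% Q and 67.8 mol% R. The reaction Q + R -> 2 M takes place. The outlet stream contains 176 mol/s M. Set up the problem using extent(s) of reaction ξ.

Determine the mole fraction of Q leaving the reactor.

For M: n = n₀ + 2ξ → 176 = 0 + 2ξ, giving ξ = 88 mol/s.
Outlet amounts (n = n₀ + ν ξ):
  Q: 112.7 − 1(88) = 24.73
  R: 237.4 − 1(88) = 149.4
  M: 0 + 2(88) = 176
Total out = 350.1 mol/s; y_Q = 24.73 / 350.1 = 0.07064.

0.0706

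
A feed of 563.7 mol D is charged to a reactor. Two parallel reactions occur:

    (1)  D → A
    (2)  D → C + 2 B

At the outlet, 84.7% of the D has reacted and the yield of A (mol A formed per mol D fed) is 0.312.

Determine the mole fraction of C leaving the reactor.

0.258

Yield of A: 1ξ₁ / 563.7 = 0.312 → ξ₁ = 175.9 mol.
Conversion of D: 1ξ₁ + 1ξ₂ = 0.847 × 563.7 = 477.5 → ξ₂ = 301.6 mol.
Outlet amounts (n = n₀ + Σ ν·ξ):
  D: 563.7 − 1(175.9) − 1(301.6) = 86.25
  A: 0 + 1(175.9) = 175.9
  C: 0 + 1(301.6) = 301.6
  B: 0 + 2(301.6) = 603.2
Total out = 1167 mol; y_C = 301.6 / 1167 = 0.2585.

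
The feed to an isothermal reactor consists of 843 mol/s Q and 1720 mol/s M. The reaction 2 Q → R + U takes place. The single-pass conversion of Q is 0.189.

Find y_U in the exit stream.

0.0311

Q reacted = 0.189 × 843 = 159.3 mol/s; ν_Q = −2, so ξ = 159.3/2 = 79.66 mol/s.
Outlet amounts (n = n₀ + ν ξ):
  Q: 843 − 2(79.66) = 683.7
  R: 0 + 1(79.66) = 79.66
  U: 0 + 1(79.66) = 79.66
  M: 1720 (inert)
Total out = 2563 mol/s; y_U = 79.66 / 2563 = 0.03108.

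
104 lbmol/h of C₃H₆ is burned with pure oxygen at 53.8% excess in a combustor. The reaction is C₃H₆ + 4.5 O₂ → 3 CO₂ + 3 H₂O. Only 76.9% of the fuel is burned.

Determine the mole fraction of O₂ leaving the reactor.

Stoichiometric O₂ = 4.5 × 104 = 468 lbmol/h; O₂ fed = 468 × 1.538 = 719.8 lbmol/h.
Fuel reacted = 0.769 × 104 → ξ = 79.98 lbmol/h.
Outlet (n = n₀ + ν ξ):
  C₃H₆: 104 − 1(79.98) = 24.02
  O₂: 719.8 − 4.5(79.98) = 359.9
  CO₂: 0 + 3(79.98) = 239.9
  H₂O: 0 + 3(79.98) = 239.9
Total out = 863.8 lbmol/h; y_O₂ = 359.9 / 863.8 = 0.4167.

0.417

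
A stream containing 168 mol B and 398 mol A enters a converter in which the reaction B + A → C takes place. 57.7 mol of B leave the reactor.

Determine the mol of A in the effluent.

288 mol

For B: n = n₀ − 1ξ → 57.7 = 168 − 1ξ, giving ξ = 110.3 mol.
Outlet amounts (n = n₀ + ν ξ):
  B: 168 − 1(110.3) = 57.7
  A: 398 − 1(110.3) = 287.7
  C: 0 + 1(110.3) = 110.3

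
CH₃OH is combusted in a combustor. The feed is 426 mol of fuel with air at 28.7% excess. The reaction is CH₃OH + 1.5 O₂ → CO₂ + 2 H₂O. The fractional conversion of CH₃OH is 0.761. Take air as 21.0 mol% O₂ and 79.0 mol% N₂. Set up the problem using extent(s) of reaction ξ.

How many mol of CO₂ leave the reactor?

Stoichiometric O₂ = 1.5 × 426 = 639 mol; O₂ fed = 639 × 1.287 = 822.4 mol.
N₂ fed = 822.4 × 79/21 = 3094 mol.
Fuel reacted = 0.761 × 426 → ξ = 324.2 mol.
Outlet (n = n₀ + ν ξ):
  CH₃OH: 426 − 1(324.2) = 101.8
  O₂: 822.4 − 1.5(324.2) = 336.1
  N₂: 3094 (inert)
  CO₂: 0 + 1(324.2) = 324.2
  H₂O: 0 + 2(324.2) = 648.4

324 mol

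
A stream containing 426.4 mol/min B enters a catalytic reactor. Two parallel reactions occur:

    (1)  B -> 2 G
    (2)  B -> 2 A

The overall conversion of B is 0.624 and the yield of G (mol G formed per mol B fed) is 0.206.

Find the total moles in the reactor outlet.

692 mol/min

Yield of G: 2ξ₁ / 426.4 = 0.206 → ξ₁ = 43.92 mol/min.
Conversion of B: 1ξ₁ + 1ξ₂ = 0.624 × 426.4 = 266.1 → ξ₂ = 222.2 mol/min.
Outlet amounts (n = n₀ + Σ ν·ξ):
  B: 426.4 − 1(43.92) − 1(222.2) = 160.3
  G: 0 + 2(43.92) = 87.84
  A: 0 + 2(222.2) = 444.3
Total out = 160.3 + 87.84 + 444.3 = 692.5 mol/min.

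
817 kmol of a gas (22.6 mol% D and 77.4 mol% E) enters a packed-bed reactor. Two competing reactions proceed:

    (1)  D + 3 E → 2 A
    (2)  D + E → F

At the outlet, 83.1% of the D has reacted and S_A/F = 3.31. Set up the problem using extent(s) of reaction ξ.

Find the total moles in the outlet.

568 kmol

Conversion of D: D consumed = 0.831 × 184.6 = 153.4 kmol = 1ξ₁ + 1ξ₂.
Selectivity: 2ξ₁ / (1ξ₂) = 3.31 → ξ₁ = 1.655 ξ₂.
Substitute: (1·1.655 + 1) ξ₂ = 153.4 → ξ₂ = 57.79 kmol, ξ₁ = 95.65 kmol.
Outlet amounts (n = n₀ + Σ ν·ξ):
  D: 184.6 − 1(95.65) − 1(57.79) = 31.2
  E: 632.4 − 3(95.65) − 1(57.79) = 287.6
  A: 0 + 2(95.65) = 191.3
  F: 0 + 1(57.79) = 57.79
Total out = 31.2 + 287.6 + 191.3 + 57.79 = 567.9 kmol.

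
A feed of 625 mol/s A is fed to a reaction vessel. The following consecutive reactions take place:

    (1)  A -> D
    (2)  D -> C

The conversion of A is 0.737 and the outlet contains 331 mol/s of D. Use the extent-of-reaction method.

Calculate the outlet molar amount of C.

Conversion of A: A consumed = 1ξ₁ = 0.737 × 625 → ξ₁ = 460.6 mol/s.
D balance: n_D = 0 + 1ξ₁ − 1ξ₂ = 331 → ξ₂ = (1·460.6 − 331)/1 = 129.6 mol/s.
Outlet amounts (n = n₀ + Σ ν·ξ):
  A: 625 − 1(460.6) = 164.4
  D: 0 + 1(460.6) − 1(129.6) = 331
  C: 0 + 1(129.6) = 129.6

130 mol/s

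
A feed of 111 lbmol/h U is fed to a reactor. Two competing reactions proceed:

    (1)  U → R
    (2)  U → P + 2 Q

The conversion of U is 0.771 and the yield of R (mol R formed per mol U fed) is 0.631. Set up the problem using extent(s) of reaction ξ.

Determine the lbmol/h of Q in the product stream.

Yield of R: 1ξ₁ / 111 = 0.631 → ξ₁ = 70.04 lbmol/h.
Conversion of U: 1ξ₁ + 1ξ₂ = 0.771 × 111 = 85.58 → ξ₂ = 15.54 lbmol/h.
Outlet amounts (n = n₀ + Σ ν·ξ):
  U: 111 − 1(70.04) − 1(15.54) = 25.42
  R: 0 + 1(70.04) = 70.04
  P: 0 + 1(15.54) = 15.54
  Q: 0 + 2(15.54) = 31.08

31.1 lbmol/h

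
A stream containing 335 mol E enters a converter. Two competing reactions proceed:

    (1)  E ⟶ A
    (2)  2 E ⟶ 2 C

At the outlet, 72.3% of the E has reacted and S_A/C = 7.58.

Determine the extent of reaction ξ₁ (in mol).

Conversion of E: E consumed = 0.723 × 335 = 242.2 mol = 1ξ₁ + 2ξ₂.
Selectivity: 1ξ₁ / (2ξ₂) = 7.58 → ξ₁ = 15.16 ξ₂.
Substitute: (1·15.16 + 2) ξ₂ = 242.2 → ξ₂ = 14.11 mol, ξ₁ = 214 mol.
Outlet amounts (n = n₀ + Σ ν·ξ):
  E: 335 − 1(214) − 2(14.11) = 92.8
  A: 0 + 1(214) = 214
  C: 0 + 2(14.11) = 28.23

ξ₁ = 214 mol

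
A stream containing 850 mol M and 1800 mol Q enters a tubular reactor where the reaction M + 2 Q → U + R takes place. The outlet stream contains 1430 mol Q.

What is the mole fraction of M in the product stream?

0.27

For Q: n = n₀ − 2ξ → 1430 = 1800 − 2ξ, giving ξ = 185 mol.
Outlet amounts (n = n₀ + ν ξ):
  M: 850 − 1(185) = 665
  Q: 1800 − 2(185) = 1430
  U: 0 + 1(185) = 185
  R: 0 + 1(185) = 185
Total out = 2465 mol; y_M = 665 / 2465 = 0.2698.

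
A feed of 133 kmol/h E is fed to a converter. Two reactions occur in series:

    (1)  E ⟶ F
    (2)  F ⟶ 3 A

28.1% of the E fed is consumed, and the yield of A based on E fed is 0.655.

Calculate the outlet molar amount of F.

8.33 kmol/h

Conversion of E: E consumed = 1ξ₁ = 0.281 × 133 → ξ₁ = 37.37 kmol/h.
Yield of A: 3ξ₂ / 133 = 0.655 → ξ₂ = 29.04 kmol/h.
Outlet amounts (n = n₀ + Σ ν·ξ):
  E: 133 − 1(37.37) = 95.63
  F: 0 + 1(37.37) − 1(29.04) = 8.335
  A: 0 + 3(29.04) = 87.12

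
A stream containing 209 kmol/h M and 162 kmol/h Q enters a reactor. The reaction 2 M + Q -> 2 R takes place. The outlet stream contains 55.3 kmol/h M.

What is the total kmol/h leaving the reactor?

294 kmol/h

For M: n = n₀ − 2ξ → 55.3 = 209 − 2ξ, giving ξ = 76.85 kmol/h.
Outlet amounts (n = n₀ + ν ξ):
  M: 209 − 2(76.85) = 55.3
  Q: 162 − 1(76.85) = 85.15
  R: 0 + 2(76.85) = 153.7
Total out = 55.3 + 85.15 + 153.7 = 294.1 kmol/h.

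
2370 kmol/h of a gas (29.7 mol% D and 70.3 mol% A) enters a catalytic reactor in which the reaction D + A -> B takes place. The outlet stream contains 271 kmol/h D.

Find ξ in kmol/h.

For D: n = n₀ − 1ξ → 271 = 703.9 − 1ξ, giving ξ = 432.9 kmol/h.
Outlet amounts (n = n₀ + ν ξ):
  D: 703.9 − 1(432.9) = 271
  A: 1666 − 1(432.9) = 1233
  B: 0 + 1(432.9) = 432.9

ξ = 433 kmol/h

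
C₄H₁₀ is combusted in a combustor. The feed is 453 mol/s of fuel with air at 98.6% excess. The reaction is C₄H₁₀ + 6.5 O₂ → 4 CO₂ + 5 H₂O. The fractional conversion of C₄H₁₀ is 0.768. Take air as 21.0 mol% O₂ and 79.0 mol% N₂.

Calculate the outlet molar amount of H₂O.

1740 mol/s

Stoichiometric O₂ = 6.5 × 453 = 2944 mol/s; O₂ fed = 2944 × 1.986 = 5848 mol/s.
N₂ fed = 5848 × 79/21 = 22000 mol/s.
Fuel reacted = 0.768 × 453 → ξ = 347.9 mol/s.
Outlet (n = n₀ + ν ξ):
  C₄H₁₀: 453 − 1(347.9) = 105.1
  O₂: 5848 − 6.5(347.9) = 3586
  N₂: 22000 (inert)
  CO₂: 0 + 4(347.9) = 1392
  H₂O: 0 + 5(347.9) = 1740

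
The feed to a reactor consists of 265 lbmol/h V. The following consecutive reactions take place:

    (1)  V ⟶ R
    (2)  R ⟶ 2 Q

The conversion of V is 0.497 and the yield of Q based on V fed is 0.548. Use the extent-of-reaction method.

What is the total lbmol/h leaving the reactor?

338 lbmol/h

Conversion of V: V consumed = 1ξ₁ = 0.497 × 265 → ξ₁ = 131.7 lbmol/h.
Yield of Q: 2ξ₂ / 265 = 0.548 → ξ₂ = 72.61 lbmol/h.
Outlet amounts (n = n₀ + Σ ν·ξ):
  V: 265 − 1(131.7) = 133.3
  R: 0 + 1(131.7) − 1(72.61) = 59.1
  Q: 0 + 2(72.61) = 145.2
Total out = 133.3 + 59.1 + 145.2 = 337.6 lbmol/h.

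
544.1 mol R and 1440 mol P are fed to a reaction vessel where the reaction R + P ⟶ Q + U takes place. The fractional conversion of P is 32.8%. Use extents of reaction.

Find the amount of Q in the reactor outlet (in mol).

P reacted = 0.328 × 1440 = 472.3 mol; ν_P = −1, so ξ = 472.3/1 = 472.3 mol.
Outlet amounts (n = n₀ + ν ξ):
  R: 544.1 − 1(472.3) = 71.78
  P: 1440 − 1(472.3) = 967.7
  Q: 0 + 1(472.3) = 472.3
  U: 0 + 1(472.3) = 472.3

472 mol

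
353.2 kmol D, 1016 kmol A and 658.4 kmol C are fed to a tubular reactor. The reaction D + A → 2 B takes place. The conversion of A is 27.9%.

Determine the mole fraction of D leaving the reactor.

0.0344

A reacted = 0.279 × 1016 = 283.5 kmol; ν_A = −1, so ξ = 283.5/1 = 283.5 kmol.
Outlet amounts (n = n₀ + ν ξ):
  D: 353.2 − 1(283.5) = 69.74
  A: 1016 − 1(283.5) = 732.5
  B: 0 + 2(283.5) = 566.9
  C: 658.4 (inert)
Total out = 2028 kmol; y_D = 69.74 / 2028 = 0.03439.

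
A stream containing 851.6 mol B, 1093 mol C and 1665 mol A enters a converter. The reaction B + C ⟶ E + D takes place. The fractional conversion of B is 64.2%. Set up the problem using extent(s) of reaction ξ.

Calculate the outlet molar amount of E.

B reacted = 0.642 × 851.6 = 546.7 mol; ν_B = −1, so ξ = 546.7/1 = 546.7 mol.
Outlet amounts (n = n₀ + ν ξ):
  B: 851.6 − 1(546.7) = 304.9
  C: 1093 − 1(546.7) = 546.3
  E: 0 + 1(546.7) = 546.7
  D: 0 + 1(546.7) = 546.7
  A: 1665 (inert)

547 mol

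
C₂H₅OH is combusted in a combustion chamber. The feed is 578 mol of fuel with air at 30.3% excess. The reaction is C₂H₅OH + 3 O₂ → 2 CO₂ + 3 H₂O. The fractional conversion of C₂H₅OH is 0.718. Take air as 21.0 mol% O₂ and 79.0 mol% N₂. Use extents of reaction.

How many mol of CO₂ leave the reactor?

Stoichiometric O₂ = 3 × 578 = 1734 mol; O₂ fed = 1734 × 1.303 = 2259 mol.
N₂ fed = 2259 × 79/21 = 8500 mol.
Fuel reacted = 0.718 × 578 → ξ = 415 mol.
Outlet (n = n₀ + ν ξ):
  C₂H₅OH: 578 − 1(415) = 163
  O₂: 2259 − 3(415) = 1014
  N₂: 8500 (inert)
  CO₂: 0 + 2(415) = 830
  H₂O: 0 + 3(415) = 1245

830 mol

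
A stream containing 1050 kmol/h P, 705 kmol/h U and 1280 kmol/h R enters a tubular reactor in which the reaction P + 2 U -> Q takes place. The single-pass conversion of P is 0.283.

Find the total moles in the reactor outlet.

P reacted = 0.283 × 1050 = 297.1 kmol/h; ν_P = −1, so ξ = 297.1/1 = 297.1 kmol/h.
Outlet amounts (n = n₀ + ν ξ):
  P: 1050 − 1(297.1) = 752.9
  U: 705 − 2(297.1) = 110.7
  Q: 0 + 1(297.1) = 297.1
  R: 1280 (inert)
Total out = 752.9 + 110.7 + 297.1 + 1280 = 2441 kmol/h.

2440 kmol/h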